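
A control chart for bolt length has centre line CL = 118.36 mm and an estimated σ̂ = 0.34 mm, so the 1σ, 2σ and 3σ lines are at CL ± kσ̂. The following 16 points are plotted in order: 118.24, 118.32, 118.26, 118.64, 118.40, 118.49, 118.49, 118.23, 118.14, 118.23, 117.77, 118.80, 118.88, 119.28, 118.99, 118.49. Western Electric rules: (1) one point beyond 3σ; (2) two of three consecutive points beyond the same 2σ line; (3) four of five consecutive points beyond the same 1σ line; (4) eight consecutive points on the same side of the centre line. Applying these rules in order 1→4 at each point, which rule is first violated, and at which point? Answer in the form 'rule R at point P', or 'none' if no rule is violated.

Zone of each point (C = within 1σ̂, B = 1σ̂–2σ̂, A = 2σ̂–3σ̂, * = beyond 3σ̂; sign = side of CL): 1:-C, 2:-C, 3:-C, 4:+C, 5:+C, 6:+C, 7:+C, 8:-C, 9:-C, 10:-C, 11:-B, 12:+B, 13:+B, 14:+A, 15:+B, 16:+C
Rule 3 (four of five consecutive points beyond the same 1σ limit) is satisfied at point 15.

rule 3 at point 15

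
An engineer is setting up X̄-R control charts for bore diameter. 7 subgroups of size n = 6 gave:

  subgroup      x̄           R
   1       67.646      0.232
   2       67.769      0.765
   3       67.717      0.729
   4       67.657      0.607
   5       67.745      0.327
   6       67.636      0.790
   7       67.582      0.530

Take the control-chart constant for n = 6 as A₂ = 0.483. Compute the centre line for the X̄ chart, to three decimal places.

X̄̄ = (67.646 + 67.769 + 67.717 + 67.657 + 67.745 + 67.636 + 67.582) / 7 = 473.7520 / 7 = 67.6789
CL = X̄̄ = 67.6789

67.679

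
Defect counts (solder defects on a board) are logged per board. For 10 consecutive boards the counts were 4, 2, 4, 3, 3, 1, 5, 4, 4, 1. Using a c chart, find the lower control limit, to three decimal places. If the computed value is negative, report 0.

c̄ = (4 + 2 + 4 + 3 + 3 + 1 + 5 + 4 + 4 + 1) / 10 = 31 / 10 = 3.1000
LCL = c̄ − 3√c̄ = 3.1000 − 3 × 1.7607 = -2.1820 → 0 (cannot be negative)

0.000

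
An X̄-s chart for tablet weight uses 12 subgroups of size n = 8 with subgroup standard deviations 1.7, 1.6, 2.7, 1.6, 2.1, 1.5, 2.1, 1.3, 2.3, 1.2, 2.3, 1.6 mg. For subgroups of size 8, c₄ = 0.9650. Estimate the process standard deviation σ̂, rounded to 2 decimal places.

s̄ = (1.7 + 1.6 + 2.7 + 1.6 + 2.1 + 1.5 + 2.1 + 1.3 + 2.3 + 1.2 + 2.3 + 1.6) / 12 = 1.8333
σ̂ = s̄ / c₄ = 1.8333 / 0.9650 = 1.8998

1.90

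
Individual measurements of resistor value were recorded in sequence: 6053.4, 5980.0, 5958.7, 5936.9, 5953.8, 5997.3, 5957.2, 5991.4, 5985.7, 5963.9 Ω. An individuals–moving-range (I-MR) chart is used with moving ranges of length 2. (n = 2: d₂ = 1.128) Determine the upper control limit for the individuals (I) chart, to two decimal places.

X̄ = (6053.4 + 5980.0 + 5958.7 + 5936.9 + 5953.8 + 5997.3 + 5957.2 + 5991.4 + 5985.7 + 5963.9) / 10 = 5977.8300
Moving ranges: 73.4, 21.3, 21.8, 16.9, 43.5, 40.1, 34.2, 5.7, 21.8; M̄R̄ = 278.7000 / 9 = 30.9667
UCL = X̄ + 3·M̄R̄/d₂ = 5977.8300 + 3 × 30.9667 / 1.128 = 6060.1882

6060.19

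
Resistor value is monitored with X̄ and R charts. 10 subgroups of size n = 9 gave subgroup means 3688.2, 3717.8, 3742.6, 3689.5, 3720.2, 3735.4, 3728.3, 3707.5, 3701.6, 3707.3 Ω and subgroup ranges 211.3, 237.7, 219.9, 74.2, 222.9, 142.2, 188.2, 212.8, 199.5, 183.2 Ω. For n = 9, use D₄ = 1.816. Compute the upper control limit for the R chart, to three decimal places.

343.569

R̄ = (211.3 + 237.7 + 219.9 + 74.2 + 222.9 + 142.2 + 188.2 + 212.8 + 199.5 + 183.2) / 10 = 1891.9000 / 10 = 189.1900
UCL_R = D₄·R̄ = 1.816 × 189.1900 = 343.5690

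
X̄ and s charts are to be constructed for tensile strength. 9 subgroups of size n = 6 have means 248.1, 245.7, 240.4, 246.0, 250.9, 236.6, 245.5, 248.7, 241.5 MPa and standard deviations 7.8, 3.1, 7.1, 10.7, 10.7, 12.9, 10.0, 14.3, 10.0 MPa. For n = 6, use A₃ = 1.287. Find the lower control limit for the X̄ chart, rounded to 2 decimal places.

X̄̄ = (248.1 + 245.7 + 240.4 + 246.0 + 250.9 + 236.6 + 245.5 + 248.7 + 241.5) / 9 = 244.8222
s̄ = (7.8 + 3.1 + 7.1 + 10.7 + 10.7 + 12.9 + 10.0 + 14.3 + 10.0) / 9 = 9.6222
LCL = X̄̄ − A₃·s̄ = 244.8222 − 1.287 × 9.6222 = 232.4384

232.44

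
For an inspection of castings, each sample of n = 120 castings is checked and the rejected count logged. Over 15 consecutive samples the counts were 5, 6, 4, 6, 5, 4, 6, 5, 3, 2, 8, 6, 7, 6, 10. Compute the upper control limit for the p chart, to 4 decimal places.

0.1035

p̄ = Σdᵢ / (k·n) = 83 / (15 × 120) = 0.04611
UCL = p̄ + 3·√(p̄(1−p̄)/n) = 0.04611 + 3 × √(0.04611×0.95389/120) = 0.04611 + 3 × 0.01915 = 0.10355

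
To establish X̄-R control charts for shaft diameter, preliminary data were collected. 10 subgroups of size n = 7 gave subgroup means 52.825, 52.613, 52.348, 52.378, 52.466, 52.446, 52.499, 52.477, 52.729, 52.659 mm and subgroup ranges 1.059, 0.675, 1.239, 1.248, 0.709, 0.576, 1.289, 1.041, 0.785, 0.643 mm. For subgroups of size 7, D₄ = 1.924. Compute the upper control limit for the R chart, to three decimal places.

1.782

R̄ = (1.059 + 0.675 + 1.239 + 1.248 + 0.709 + 0.576 + 1.289 + 1.041 + 0.785 + 0.643) / 10 = 9.2640 / 10 = 0.9264
UCL_R = D₄·R̄ = 1.924 × 0.9264 = 1.7824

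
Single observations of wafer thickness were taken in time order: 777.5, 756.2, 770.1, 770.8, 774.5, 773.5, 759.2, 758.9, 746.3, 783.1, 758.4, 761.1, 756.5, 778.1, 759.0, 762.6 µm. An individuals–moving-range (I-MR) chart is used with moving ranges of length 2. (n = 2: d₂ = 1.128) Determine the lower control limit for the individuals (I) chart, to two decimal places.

X̄ = (777.5 + 756.2 + 770.1 + 770.8 + 774.5 + 773.5 + 759.2 + 758.9 + 746.3 + 783.1 + 758.4 + 761.1 + 756.5 + 778.1 + 759.0 + 762.6) / 16 = 765.3625
Moving ranges: 21.3, 13.9, 0.7, 3.7, 1.0, 14.3, 0.3, 12.6, 36.8, 24.7, 2.7, 4.6, 21.6, 19.1, 3.6; M̄R̄ = 180.9000 / 15 = 12.0600
LCL = X̄ − 3·M̄R̄/d₂ = 765.3625 − 3 × 12.0600 / 1.128 = 733.2880

733.29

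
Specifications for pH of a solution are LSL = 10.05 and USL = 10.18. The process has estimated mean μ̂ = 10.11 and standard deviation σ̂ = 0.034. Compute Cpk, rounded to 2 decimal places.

Cpu = (USL − μ̂) / (3σ̂) = (10.18 − 10.11) / (3 × 0.034) = 0.6863; Cpl = (μ̂ − LSL) / (3σ̂) = (10.11 − 10.05) / (3 × 0.034) = 0.5882; Cpk = min(Cpu, Cpl) = 0.5882

0.59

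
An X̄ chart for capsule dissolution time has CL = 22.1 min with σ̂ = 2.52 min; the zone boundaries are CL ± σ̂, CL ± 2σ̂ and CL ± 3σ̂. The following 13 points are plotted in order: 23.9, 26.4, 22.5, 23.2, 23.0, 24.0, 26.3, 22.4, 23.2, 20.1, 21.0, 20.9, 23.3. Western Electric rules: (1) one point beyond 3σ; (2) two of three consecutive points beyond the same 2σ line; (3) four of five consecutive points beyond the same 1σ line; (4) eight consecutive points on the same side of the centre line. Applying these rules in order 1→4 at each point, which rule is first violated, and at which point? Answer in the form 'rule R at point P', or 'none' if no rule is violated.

Zone of each point (C = within 1σ̂, B = 1σ̂–2σ̂, A = 2σ̂–3σ̂, * = beyond 3σ̂; sign = side of CL): 1:+C, 2:+B, 3:+C, 4:+C, 5:+C, 6:+C, 7:+B, 8:+C, 9:+C, 10:-C, 11:-C, 12:-C, 13:+C
Rule 4 (eight consecutive points on the same side of the centre line) is satisfied at point 8.

rule 4 at point 8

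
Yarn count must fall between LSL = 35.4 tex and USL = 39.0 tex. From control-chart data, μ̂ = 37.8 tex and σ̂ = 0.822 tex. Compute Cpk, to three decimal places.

0.487

Cpu = (USL − μ̂) / (3σ̂) = (39.0 − 37.8) / (3 × 0.822) = 0.4866; Cpl = (μ̂ − LSL) / (3σ̂) = (37.8 − 35.4) / (3 × 0.822) = 0.9732; Cpk = min(Cpu, Cpl) = 0.4866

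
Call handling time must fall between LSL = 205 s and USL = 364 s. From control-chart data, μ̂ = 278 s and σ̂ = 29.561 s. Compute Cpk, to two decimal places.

0.82

Cpu = (USL − μ̂) / (3σ̂) = (364 − 278) / (3 × 29.561) = 0.9697; Cpl = (μ̂ − LSL) / (3σ̂) = (278 − 205) / (3 × 29.561) = 0.8232; Cpk = min(Cpu, Cpl) = 0.8232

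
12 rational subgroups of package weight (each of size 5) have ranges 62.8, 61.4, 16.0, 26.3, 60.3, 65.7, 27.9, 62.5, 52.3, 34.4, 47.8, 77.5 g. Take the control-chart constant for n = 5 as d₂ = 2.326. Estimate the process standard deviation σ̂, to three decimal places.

R̄ = (62.8 + 61.4 + 16.0 + 26.3 + 60.3 + 65.7 + 27.9 + 62.5 + 52.3 + 34.4 + 47.8 + 77.5) / 12 = 49.5750
σ̂ = R̄ / d₂ = 49.5750 / 2.326 = 21.3134

21.313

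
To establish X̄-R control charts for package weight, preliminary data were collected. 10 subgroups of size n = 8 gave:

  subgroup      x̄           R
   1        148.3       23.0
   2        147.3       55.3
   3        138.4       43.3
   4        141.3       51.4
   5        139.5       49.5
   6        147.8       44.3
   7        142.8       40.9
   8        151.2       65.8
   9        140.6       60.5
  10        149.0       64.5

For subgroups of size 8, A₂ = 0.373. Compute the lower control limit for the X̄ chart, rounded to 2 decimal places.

126.03

X̄̄ = (148.3 + 147.3 + 138.4 + 141.3 + 139.5 + 147.8 + 142.8 + 151.2 + 140.6 + 149.0) / 10 = 1446.2000 / 10 = 144.6200
R̄ = (23.0 + 55.3 + 43.3 + 51.4 + 49.5 + 44.3 + 40.9 + 65.8 + 60.5 + 64.5) / 10 = 498.5000 / 10 = 49.8500
LCL = X̄̄ − A₂·R̄ = 144.6200 − 0.373 × 49.8500 = 126.0260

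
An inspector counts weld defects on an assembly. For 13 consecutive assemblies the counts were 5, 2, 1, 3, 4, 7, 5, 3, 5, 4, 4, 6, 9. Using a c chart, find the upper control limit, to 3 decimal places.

10.798

c̄ = (5 + 2 + 1 + 3 + 4 + 7 + 5 + 3 + 5 + 4 + 4 + 6 + 9) / 13 = 58 / 13 = 4.4615
UCL = c̄ + 3√c̄ = 4.4615 + 3 × √4.4615 = 4.4615 + 3 × 2.1122 = 10.7982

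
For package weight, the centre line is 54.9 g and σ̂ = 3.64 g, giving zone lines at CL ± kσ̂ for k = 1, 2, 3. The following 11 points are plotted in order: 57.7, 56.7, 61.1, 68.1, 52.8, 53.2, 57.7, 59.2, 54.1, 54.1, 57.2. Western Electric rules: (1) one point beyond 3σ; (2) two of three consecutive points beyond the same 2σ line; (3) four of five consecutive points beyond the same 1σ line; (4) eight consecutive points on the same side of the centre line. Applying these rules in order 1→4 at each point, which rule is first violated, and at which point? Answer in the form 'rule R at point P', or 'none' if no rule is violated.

rule 1 at point 4

Zone of each point (C = within 1σ̂, B = 1σ̂–2σ̂, A = 2σ̂–3σ̂, * = beyond 3σ̂; sign = side of CL): 1:+C, 2:+C, 3:+B, 4:+*, 5:-C, 6:-C, 7:+C, 8:+B, 9:-C, 10:-C, 11:+C
Rule 1 (one point beyond the 3σ limits) is satisfied at point 4.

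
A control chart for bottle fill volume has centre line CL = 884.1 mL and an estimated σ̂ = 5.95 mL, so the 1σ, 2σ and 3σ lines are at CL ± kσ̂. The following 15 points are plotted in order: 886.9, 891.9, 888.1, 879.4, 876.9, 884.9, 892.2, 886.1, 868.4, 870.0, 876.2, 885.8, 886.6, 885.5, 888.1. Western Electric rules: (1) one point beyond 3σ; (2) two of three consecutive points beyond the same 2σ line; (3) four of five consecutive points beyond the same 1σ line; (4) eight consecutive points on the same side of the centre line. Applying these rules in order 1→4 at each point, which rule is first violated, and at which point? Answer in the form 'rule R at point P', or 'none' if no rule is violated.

Zone of each point (C = within 1σ̂, B = 1σ̂–2σ̂, A = 2σ̂–3σ̂, * = beyond 3σ̂; sign = side of CL): 1:+C, 2:+B, 3:+C, 4:-C, 5:-B, 6:+C, 7:+B, 8:+C, 9:-A, 10:-A, 11:-B, 12:+C, 13:+C, 14:+C, 15:+C
Rule 2 (two of three consecutive points beyond the same 2σ limit) is satisfied at point 10.

rule 2 at point 10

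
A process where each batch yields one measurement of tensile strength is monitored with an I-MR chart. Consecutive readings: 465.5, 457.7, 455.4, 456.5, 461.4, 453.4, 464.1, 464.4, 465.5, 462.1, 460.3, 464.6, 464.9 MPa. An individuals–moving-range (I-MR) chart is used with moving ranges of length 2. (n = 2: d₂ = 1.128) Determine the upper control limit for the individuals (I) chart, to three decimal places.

X̄ = (465.5 + 457.7 + 455.4 + 456.5 + 461.4 + 453.4 + 464.1 + 464.4 + 465.5 + 462.1 + 460.3 + 464.6 + 464.9) / 13 = 461.2154
Moving ranges: 7.8, 2.3, 1.1, 4.9, 8.0, 10.7, 0.3, 1.1, 3.4, 1.8, 4.3, 0.3; M̄R̄ = 46.0000 / 12 = 3.8333
UCL = X̄ + 3·M̄R̄/d₂ = 461.2154 + 3 × 3.8333 / 1.128 = 471.4104

471.410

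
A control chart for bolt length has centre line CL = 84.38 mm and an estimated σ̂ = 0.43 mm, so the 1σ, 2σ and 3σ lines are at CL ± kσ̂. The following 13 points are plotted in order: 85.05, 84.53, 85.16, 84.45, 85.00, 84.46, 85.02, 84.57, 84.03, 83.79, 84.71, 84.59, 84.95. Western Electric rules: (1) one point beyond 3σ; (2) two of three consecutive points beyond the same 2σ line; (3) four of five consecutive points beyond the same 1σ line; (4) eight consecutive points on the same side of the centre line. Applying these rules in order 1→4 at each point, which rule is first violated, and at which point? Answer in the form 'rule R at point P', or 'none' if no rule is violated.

rule 4 at point 8

Zone of each point (C = within 1σ̂, B = 1σ̂–2σ̂, A = 2σ̂–3σ̂, * = beyond 3σ̂; sign = side of CL): 1:+B, 2:+C, 3:+B, 4:+C, 5:+B, 6:+C, 7:+B, 8:+C, 9:-C, 10:-B, 11:+C, 12:+C, 13:+B
Rule 4 (eight consecutive points on the same side of the centre line) is satisfied at point 8.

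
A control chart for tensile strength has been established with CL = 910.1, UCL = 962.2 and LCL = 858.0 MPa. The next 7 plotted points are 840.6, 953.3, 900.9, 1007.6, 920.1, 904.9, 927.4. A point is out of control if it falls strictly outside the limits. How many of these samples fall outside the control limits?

2

Compare each point to [858.0, 962.2]: sample 1 = 840.6 < LCL; sample 4 = 1007.6 > UCL.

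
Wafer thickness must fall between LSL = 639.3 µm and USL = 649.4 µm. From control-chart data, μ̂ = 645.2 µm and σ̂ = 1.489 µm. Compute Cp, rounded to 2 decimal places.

Cp = (USL − LSL) / (6σ̂) = (649.4 − 639.3) / (6 × 1.489) = 10.1000 / 8.9340 = 1.1305

1.13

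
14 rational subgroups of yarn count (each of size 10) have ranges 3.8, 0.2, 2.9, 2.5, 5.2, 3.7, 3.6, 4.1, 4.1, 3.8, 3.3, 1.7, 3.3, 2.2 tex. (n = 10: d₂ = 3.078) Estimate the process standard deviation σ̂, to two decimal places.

1.03

R̄ = (3.8 + 0.2 + 2.9 + 2.5 + 5.2 + 3.7 + 3.6 + 4.1 + 4.1 + 3.8 + 3.3 + 1.7 + 3.3 + 2.2) / 14 = 3.1714
σ̂ = R̄ / d₂ = 3.1714 / 3.078 = 1.0304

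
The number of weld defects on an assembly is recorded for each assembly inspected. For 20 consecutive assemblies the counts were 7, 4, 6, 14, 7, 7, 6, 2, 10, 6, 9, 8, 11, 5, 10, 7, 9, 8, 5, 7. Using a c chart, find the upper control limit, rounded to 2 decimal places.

c̄ = (7 + 4 + 6 + 14 + 7 + 7 + 6 + 2 + 10 + 6 + 9 + 8 + 11 + 5 + 10 + 7 + 9 + 8 + 5 + 7) / 20 = 148 / 20 = 7.4000
UCL = c̄ + 3√c̄ = 7.4000 + 3 × √7.4000 = 7.4000 + 3 × 2.7203 = 15.5609

15.56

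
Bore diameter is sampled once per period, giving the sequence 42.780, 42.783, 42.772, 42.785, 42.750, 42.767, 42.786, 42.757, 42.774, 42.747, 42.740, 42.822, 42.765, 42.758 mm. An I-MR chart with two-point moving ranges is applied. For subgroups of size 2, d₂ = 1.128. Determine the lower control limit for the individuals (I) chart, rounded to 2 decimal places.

42.70

X̄ = (42.780 + 42.783 + 42.772 + 42.785 + 42.750 + 42.767 + 42.786 + 42.757 + 42.774 + 42.747 + 42.740 + 42.822 + 42.765 + 42.758) / 14 = 42.7704
Moving ranges: 0.003, 0.011, 0.013, 0.035, 0.017, 0.019, 0.029, 0.017, 0.027, 0.007, 0.082, 0.057, 0.007; M̄R̄ = 0.3240 / 13 = 0.0249
LCL = X̄ − 3·M̄R̄/d₂ = 42.7704 − 3 × 0.0249 / 1.128 = 42.7041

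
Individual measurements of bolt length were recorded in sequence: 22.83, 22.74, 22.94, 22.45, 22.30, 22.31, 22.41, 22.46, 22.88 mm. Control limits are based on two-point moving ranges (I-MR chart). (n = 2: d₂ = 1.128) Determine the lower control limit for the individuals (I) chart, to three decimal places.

X̄ = (22.83 + 22.74 + 22.94 + 22.45 + 22.30 + 22.31 + 22.41 + 22.46 + 22.88) / 9 = 22.5911
Moving ranges: 0.09, 0.20, 0.49, 0.15, 0.01, 0.10, 0.05, 0.42; M̄R̄ = 1.5100 / 8 = 0.1888
LCL = X̄ − 3·M̄R̄/d₂ = 22.5911 − 3 × 0.1888 / 1.128 = 22.0891

22.089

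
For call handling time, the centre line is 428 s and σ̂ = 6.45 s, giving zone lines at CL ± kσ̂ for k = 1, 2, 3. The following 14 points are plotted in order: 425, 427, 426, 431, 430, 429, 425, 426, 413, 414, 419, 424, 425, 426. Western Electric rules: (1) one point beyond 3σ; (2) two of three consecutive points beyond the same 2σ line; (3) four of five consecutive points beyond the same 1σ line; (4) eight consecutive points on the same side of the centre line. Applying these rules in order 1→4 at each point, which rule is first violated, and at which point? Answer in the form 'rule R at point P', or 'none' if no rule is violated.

rule 2 at point 10

Zone of each point (C = within 1σ̂, B = 1σ̂–2σ̂, A = 2σ̂–3σ̂, * = beyond 3σ̂; sign = side of CL): 1:-C, 2:-C, 3:-C, 4:+C, 5:+C, 6:+C, 7:-C, 8:-C, 9:-A, 10:-A, 11:-B, 12:-C, 13:-C, 14:-C
Rule 2 (two of three consecutive points beyond the same 2σ limit) is satisfied at point 10.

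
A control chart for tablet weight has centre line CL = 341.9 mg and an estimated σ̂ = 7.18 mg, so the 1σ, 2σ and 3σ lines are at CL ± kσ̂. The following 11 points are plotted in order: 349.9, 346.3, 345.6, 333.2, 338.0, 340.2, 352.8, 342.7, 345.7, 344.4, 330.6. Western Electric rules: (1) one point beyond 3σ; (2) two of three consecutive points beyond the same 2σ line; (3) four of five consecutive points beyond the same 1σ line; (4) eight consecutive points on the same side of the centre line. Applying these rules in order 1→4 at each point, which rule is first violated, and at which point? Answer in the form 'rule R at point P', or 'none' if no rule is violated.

none

Zone of each point (C = within 1σ̂, B = 1σ̂–2σ̂, A = 2σ̂–3σ̂, * = beyond 3σ̂; sign = side of CL): 1:+B, 2:+C, 3:+C, 4:-B, 5:-C, 6:-C, 7:+B, 8:+C, 9:+C, 10:+C, 11:-B
No rule fires across all 11 points.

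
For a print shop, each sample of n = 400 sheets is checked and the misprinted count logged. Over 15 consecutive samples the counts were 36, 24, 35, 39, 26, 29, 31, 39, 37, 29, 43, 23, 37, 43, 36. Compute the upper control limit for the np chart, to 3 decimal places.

50.488

p̄ = Σdᵢ / (k·n) = 507 / (15 × 400) = 0.08450
UCL = np̄ + 3·√(np̄(1−p̄)) = 33.8000 + 3 × √(33.8000×0.91550) = 33.8000 + 3 × 5.5627 = 50.4882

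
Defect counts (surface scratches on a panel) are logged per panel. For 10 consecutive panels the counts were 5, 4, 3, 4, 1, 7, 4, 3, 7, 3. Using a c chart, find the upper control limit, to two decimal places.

10.17

c̄ = (5 + 4 + 3 + 4 + 1 + 7 + 4 + 3 + 7 + 3) / 10 = 41 / 10 = 4.1000
UCL = c̄ + 3√c̄ = 4.1000 + 3 × √4.1000 = 4.1000 + 3 × 2.0248 = 10.1745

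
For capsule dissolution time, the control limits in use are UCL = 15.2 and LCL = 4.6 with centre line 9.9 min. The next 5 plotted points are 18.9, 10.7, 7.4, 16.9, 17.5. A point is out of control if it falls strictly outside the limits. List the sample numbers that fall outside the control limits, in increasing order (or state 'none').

Compare each point to [4.6, 15.2]: sample 1 = 18.9 > UCL; sample 4 = 16.9 > UCL; sample 5 = 17.5 > UCL.

1, 4, 5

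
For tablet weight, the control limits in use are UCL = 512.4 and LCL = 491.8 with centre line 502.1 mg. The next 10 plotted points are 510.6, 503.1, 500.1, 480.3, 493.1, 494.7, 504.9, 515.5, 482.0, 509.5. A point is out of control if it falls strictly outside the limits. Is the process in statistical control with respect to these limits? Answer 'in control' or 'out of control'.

Compare each point to [491.8, 512.4]: sample 4 = 480.3 < LCL; sample 8 = 515.5 > UCL; sample 9 = 482.0 < LCL.

out of control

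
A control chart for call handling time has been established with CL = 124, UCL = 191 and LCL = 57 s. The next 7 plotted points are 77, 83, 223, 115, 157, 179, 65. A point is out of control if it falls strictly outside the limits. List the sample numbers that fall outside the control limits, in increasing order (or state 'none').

3

Compare each point to [57, 191]: sample 3 = 223 > UCL.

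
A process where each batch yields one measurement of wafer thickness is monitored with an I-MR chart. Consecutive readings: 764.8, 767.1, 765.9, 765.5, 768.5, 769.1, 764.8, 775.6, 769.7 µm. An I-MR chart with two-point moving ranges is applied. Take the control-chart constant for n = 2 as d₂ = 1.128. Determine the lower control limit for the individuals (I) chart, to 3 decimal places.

758.414

X̄ = (764.8 + 767.1 + 765.9 + 765.5 + 768.5 + 769.1 + 764.8 + 775.6 + 769.7) / 9 = 767.8889
Moving ranges: 2.3, 1.2, 0.4, 3.0, 0.6, 4.3, 10.8, 5.9; M̄R̄ = 28.5000 / 8 = 3.5625
LCL = X̄ − 3·M̄R̄/d₂ = 767.8889 − 3 × 3.5625 / 1.128 = 758.4142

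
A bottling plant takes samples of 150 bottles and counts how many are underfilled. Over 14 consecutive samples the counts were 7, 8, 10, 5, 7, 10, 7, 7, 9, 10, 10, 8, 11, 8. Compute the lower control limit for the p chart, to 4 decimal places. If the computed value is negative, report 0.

0.0000

p̄ = Σdᵢ / (k·n) = 117 / (14 × 150) = 0.05571
LCL = p̄ − 3·√(p̄(1−p̄)/n) = 0.05571 − 3 × 0.01873 = -0.00047 → 0 (negative, so LCL = 0)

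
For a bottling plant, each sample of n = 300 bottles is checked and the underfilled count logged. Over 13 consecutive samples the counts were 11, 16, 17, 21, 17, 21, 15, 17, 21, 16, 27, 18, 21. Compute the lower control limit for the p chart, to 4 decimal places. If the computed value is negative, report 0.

p̄ = Σdᵢ / (k·n) = 238 / (13 × 300) = 0.06103
LCL = p̄ − 3·√(p̄(1−p̄)/n) = 0.06103 − 3 × 0.01382 = 0.01956

0.0196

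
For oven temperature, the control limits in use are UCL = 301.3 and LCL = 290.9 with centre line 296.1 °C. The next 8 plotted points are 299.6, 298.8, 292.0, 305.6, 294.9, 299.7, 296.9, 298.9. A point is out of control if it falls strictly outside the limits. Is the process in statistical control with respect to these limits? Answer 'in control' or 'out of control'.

Compare each point to [290.9, 301.3]: sample 4 = 305.6 > UCL.

out of control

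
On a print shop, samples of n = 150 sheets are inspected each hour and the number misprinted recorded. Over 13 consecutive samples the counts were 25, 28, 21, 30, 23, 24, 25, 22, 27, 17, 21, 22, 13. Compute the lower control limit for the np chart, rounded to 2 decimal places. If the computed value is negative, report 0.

p̄ = Σdᵢ / (k·n) = 298 / (13 × 150) = 0.15282
LCL = np̄ − 3·√(np̄(1−p̄)) = 22.9231 − 3 × 4.4068 = 9.7027

9.70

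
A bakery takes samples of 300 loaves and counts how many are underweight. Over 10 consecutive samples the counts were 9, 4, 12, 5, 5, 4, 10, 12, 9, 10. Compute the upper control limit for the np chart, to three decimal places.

16.371

p̄ = Σdᵢ / (k·n) = 80 / (10 × 300) = 0.02667
UCL = np̄ + 3·√(np̄(1−p̄)) = 8.0000 + 3 × √(8.0000×0.97333) = 8.0000 + 3 × 2.7905 = 16.3714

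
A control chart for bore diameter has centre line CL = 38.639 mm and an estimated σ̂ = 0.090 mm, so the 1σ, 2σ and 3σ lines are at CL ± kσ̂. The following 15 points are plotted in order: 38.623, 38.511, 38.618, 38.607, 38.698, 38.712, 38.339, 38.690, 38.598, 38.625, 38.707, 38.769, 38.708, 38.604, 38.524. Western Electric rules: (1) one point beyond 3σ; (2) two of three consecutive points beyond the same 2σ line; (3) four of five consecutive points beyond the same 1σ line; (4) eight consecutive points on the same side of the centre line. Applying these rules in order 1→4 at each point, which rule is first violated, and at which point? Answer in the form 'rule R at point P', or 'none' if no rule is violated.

rule 1 at point 7

Zone of each point (C = within 1σ̂, B = 1σ̂–2σ̂, A = 2σ̂–3σ̂, * = beyond 3σ̂; sign = side of CL): 1:-C, 2:-B, 3:-C, 4:-C, 5:+C, 6:+C, 7:-*, 8:+C, 9:-C, 10:-C, 11:+C, 12:+B, 13:+C, 14:-C, 15:-B
Rule 1 (one point beyond the 3σ limits) is satisfied at point 7.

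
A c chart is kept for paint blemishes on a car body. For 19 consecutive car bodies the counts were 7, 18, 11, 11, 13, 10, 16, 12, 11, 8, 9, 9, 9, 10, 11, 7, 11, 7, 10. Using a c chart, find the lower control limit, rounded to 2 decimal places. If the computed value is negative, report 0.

0.79

c̄ = (7 + 18 + 11 + 11 + 13 + 10 + 16 + 12 + 11 + 8 + 9 + 9 + 9 + 10 + 11 + 7 + 11 + 7 + 10) / 19 = 200 / 19 = 10.5263
LCL = c̄ − 3√c̄ = 10.5263 − 3 × 3.2444 = 0.7930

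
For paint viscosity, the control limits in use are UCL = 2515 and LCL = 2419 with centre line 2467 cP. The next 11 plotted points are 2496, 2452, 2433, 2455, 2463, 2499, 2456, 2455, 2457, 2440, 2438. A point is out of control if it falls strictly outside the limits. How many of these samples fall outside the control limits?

All 11 points lie within [2419, 2515].

0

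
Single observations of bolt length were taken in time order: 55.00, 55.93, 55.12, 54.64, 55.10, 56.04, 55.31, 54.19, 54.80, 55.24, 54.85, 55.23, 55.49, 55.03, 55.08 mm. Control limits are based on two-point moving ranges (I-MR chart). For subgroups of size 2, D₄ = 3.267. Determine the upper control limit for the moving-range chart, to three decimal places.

1.881

Moving ranges: 0.93, 0.81, 0.48, 0.46, 0.94, 0.73, 1.12, 0.61, 0.44, 0.39, 0.38, 0.26, 0.46, 0.05; M̄R̄ = 8.0600 / 14 = 0.5757
UCL_MR = D₄·M̄R̄ = 3.267 × 0.5757 = 1.8809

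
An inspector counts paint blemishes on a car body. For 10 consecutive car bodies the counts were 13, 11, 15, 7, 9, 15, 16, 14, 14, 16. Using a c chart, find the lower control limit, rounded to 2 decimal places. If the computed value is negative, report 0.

2.18

c̄ = (13 + 11 + 15 + 7 + 9 + 15 + 16 + 14 + 14 + 16) / 10 = 130 / 10 = 13.0000
LCL = c̄ − 3√c̄ = 13.0000 − 3 × 3.6056 = 2.1833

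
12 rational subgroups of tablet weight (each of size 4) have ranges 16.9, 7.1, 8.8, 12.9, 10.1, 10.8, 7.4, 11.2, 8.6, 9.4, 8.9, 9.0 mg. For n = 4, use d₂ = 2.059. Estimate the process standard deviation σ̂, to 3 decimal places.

R̄ = (16.9 + 7.1 + 8.8 + 12.9 + 10.1 + 10.8 + 7.4 + 11.2 + 8.6 + 9.4 + 8.9 + 9.0) / 12 = 10.0917
σ̂ = R̄ / d₂ = 10.0917 / 2.059 = 4.9012

4.901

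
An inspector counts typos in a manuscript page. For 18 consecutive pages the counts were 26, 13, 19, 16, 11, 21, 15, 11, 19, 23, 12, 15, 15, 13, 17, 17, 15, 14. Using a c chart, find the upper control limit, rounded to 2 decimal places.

28.31

c̄ = (26 + 13 + 19 + 16 + 11 + 21 + 15 + 11 + 19 + 23 + 12 + 15 + 15 + 13 + 17 + 17 + 15 + 14) / 18 = 292 / 18 = 16.2222
UCL = c̄ + 3√c̄ = 16.2222 + 3 × √16.2222 = 16.2222 + 3 × 4.0277 = 28.3053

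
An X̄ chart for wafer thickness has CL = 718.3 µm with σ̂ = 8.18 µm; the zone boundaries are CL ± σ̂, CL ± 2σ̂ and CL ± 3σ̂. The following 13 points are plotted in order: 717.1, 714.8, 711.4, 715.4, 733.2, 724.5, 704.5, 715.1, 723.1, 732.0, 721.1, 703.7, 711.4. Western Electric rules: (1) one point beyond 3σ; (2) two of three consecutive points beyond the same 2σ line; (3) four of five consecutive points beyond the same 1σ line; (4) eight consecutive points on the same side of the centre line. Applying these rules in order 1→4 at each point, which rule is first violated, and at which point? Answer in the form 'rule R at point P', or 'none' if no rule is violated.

Zone of each point (C = within 1σ̂, B = 1σ̂–2σ̂, A = 2σ̂–3σ̂, * = beyond 3σ̂; sign = side of CL): 1:-C, 2:-C, 3:-C, 4:-C, 5:+B, 6:+C, 7:-B, 8:-C, 9:+C, 10:+B, 11:+C, 12:-B, 13:-C
No rule fires across all 13 points.

none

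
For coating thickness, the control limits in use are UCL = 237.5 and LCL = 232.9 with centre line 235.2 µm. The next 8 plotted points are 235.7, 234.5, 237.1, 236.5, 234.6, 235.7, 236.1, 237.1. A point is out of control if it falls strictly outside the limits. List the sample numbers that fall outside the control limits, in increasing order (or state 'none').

All 8 points lie within [232.9, 237.5].

none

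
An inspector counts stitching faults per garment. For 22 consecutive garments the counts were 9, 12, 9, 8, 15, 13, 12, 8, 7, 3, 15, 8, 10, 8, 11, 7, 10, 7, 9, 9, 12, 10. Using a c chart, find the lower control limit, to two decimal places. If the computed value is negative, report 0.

0.32

c̄ = (9 + 12 + 9 + 8 + 15 + 13 + 12 + 8 + 7 + 3 + 15 + 8 + 10 + 8 + 11 + 7 + 10 + 7 + 9 + 9 + 12 + 10) / 22 = 212 / 22 = 9.6364
LCL = c̄ − 3√c̄ = 9.6364 − 3 × 3.1042 = 0.3236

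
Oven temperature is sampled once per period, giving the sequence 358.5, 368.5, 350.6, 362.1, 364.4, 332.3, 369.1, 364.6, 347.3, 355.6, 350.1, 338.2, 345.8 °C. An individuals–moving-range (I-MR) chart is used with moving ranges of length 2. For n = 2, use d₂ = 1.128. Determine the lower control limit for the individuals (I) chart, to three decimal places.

X̄ = (358.5 + 368.5 + 350.6 + 362.1 + 364.4 + 332.3 + 369.1 + 364.6 + 347.3 + 355.6 + 350.1 + 338.2 + 345.8) / 13 = 354.3923
Moving ranges: 10.0, 17.9, 11.5, 2.3, 32.1, 36.8, 4.5, 17.3, 8.3, 5.5, 11.9, 7.6; M̄R̄ = 165.7000 / 12 = 13.8083
LCL = X̄ − 3·M̄R̄/d₂ = 354.3923 − 3 × 13.8083 / 1.128 = 317.6680

317.668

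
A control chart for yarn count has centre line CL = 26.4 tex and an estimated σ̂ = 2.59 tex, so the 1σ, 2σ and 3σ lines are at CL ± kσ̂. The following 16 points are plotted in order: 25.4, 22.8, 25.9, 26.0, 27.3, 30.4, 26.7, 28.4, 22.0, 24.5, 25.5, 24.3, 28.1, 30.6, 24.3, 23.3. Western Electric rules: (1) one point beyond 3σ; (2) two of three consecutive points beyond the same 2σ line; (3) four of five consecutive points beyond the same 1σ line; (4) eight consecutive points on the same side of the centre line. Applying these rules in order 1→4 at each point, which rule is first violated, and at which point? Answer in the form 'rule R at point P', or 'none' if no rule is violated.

Zone of each point (C = within 1σ̂, B = 1σ̂–2σ̂, A = 2σ̂–3σ̂, * = beyond 3σ̂; sign = side of CL): 1:-C, 2:-B, 3:-C, 4:-C, 5:+C, 6:+B, 7:+C, 8:+C, 9:-B, 10:-C, 11:-C, 12:-C, 13:+C, 14:+B, 15:-C, 16:-B
No rule fires across all 16 points.

none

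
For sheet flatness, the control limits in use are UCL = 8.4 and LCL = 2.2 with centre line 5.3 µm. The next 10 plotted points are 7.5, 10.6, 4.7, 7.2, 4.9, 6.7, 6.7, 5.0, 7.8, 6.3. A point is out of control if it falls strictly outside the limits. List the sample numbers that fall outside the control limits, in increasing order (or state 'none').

Compare each point to [2.2, 8.4]: sample 2 = 10.6 > UCL.

2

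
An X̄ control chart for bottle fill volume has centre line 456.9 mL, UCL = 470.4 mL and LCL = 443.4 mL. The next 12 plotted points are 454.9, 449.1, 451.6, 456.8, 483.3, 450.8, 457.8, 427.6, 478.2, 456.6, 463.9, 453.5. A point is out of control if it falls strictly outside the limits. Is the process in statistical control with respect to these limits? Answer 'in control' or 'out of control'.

Compare each point to [443.4, 470.4]: sample 5 = 483.3 > UCL; sample 8 = 427.6 < LCL; sample 9 = 478.2 > UCL.

out of control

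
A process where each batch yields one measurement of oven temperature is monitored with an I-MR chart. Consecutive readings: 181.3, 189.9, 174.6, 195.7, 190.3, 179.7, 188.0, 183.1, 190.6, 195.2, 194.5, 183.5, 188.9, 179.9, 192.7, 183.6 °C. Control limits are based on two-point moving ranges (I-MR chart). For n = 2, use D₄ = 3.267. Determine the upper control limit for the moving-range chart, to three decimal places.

29.251

Moving ranges: 8.6, 15.3, 21.1, 5.4, 10.6, 8.3, 4.9, 7.5, 4.6, 0.7, 11.0, 5.4, 9.0, 12.8, 9.1; M̄R̄ = 134.3000 / 15 = 8.9533
UCL_MR = D₄·M̄R̄ = 3.267 × 8.9533 = 29.2505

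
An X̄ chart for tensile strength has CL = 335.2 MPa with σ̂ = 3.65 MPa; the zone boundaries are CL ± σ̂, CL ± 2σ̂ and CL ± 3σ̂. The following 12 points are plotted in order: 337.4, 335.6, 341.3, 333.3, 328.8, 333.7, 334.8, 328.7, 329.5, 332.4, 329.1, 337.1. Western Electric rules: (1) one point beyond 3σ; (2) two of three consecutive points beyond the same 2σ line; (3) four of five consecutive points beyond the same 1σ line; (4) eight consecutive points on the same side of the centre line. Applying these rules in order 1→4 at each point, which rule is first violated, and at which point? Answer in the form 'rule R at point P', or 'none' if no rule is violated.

rule 4 at point 11

Zone of each point (C = within 1σ̂, B = 1σ̂–2σ̂, A = 2σ̂–3σ̂, * = beyond 3σ̂; sign = side of CL): 1:+C, 2:+C, 3:+B, 4:-C, 5:-B, 6:-C, 7:-C, 8:-B, 9:-B, 10:-C, 11:-B, 12:+C
Rule 4 (eight consecutive points on the same side of the centre line) is satisfied at point 11.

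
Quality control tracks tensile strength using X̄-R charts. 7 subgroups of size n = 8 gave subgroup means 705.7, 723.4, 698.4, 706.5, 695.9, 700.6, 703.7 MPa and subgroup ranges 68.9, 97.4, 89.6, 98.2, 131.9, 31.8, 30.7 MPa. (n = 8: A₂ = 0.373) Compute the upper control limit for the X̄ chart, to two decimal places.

734.11

X̄̄ = (705.7 + 723.4 + 698.4 + 706.5 + 695.9 + 700.6 + 703.7) / 7 = 4934.2000 / 7 = 704.8857
R̄ = (68.9 + 97.4 + 89.6 + 98.2 + 131.9 + 31.8 + 30.7) / 7 = 548.5000 / 7 = 78.3571
UCL = X̄̄ + A₂·R̄ = 704.8857 + 0.373 × 78.3571 = 734.1129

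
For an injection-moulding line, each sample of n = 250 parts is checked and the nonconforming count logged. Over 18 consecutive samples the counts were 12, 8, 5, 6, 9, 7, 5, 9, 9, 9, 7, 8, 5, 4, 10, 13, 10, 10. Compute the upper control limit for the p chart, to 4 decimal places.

0.0661

p̄ = Σdᵢ / (k·n) = 146 / (18 × 250) = 0.03244
UCL = p̄ + 3·√(p̄(1−p̄)/n) = 0.03244 + 3 × √(0.03244×0.96756/250) = 0.03244 + 3 × 0.01121 = 0.06606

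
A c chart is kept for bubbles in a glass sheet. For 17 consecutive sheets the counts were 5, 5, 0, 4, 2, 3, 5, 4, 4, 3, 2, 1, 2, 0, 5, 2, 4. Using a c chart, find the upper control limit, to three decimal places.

c̄ = (5 + 5 + 0 + 4 + 2 + 3 + 5 + 4 + 4 + 3 + 2 + 1 + 2 + 0 + 5 + 2 + 4) / 17 = 51 / 17 = 3.0000
UCL = c̄ + 3√c̄ = 3.0000 + 3 × √3.0000 = 3.0000 + 3 × 1.7321 = 8.1962

8.196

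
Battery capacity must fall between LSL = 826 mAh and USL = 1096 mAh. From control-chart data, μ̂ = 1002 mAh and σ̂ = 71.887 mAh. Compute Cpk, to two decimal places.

Cpu = (USL − μ̂) / (3σ̂) = (1096 − 1002) / (3 × 71.887) = 0.4359; Cpl = (μ̂ − LSL) / (3σ̂) = (1002 − 826) / (3 × 71.887) = 0.8161; Cpk = min(Cpu, Cpl) = 0.4359

0.44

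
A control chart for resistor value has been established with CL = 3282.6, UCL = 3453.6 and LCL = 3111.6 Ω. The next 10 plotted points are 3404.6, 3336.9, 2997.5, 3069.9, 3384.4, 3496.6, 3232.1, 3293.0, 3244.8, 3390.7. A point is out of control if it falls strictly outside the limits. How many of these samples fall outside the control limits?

Compare each point to [3111.6, 3453.6]: sample 3 = 2997.5 < LCL; sample 4 = 3069.9 < LCL; sample 6 = 3496.6 > UCL.

3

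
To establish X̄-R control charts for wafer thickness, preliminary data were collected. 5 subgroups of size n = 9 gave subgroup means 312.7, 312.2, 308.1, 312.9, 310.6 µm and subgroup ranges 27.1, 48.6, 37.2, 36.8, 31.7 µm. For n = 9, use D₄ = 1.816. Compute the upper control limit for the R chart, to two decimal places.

65.88

R̄ = (27.1 + 48.6 + 37.2 + 36.8 + 31.7) / 5 = 181.4000 / 5 = 36.2800
UCL_R = D₄·R̄ = 1.816 × 36.2800 = 65.8845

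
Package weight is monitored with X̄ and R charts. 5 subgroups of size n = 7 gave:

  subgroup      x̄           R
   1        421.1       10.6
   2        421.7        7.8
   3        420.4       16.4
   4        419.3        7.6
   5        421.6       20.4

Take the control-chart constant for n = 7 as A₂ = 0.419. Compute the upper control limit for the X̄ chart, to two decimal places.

X̄̄ = (421.1 + 421.7 + 420.4 + 419.3 + 421.6) / 5 = 2104.1000 / 5 = 420.8200
R̄ = (10.6 + 7.8 + 16.4 + 7.6 + 20.4) / 5 = 62.8000 / 5 = 12.5600
UCL = X̄̄ + A₂·R̄ = 420.8200 + 0.419 × 12.5600 = 426.0826

426.08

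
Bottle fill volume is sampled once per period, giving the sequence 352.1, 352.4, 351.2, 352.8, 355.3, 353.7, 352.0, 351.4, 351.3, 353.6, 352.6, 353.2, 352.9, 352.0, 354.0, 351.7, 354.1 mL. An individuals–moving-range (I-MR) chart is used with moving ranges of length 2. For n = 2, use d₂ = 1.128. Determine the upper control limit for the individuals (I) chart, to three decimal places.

356.281

X̄ = (352.1 + 352.4 + 351.2 + 352.8 + 355.3 + 353.7 + 352.0 + 351.4 + 351.3 + 353.6 + 352.6 + 353.2 + 352.9 + 352.0 + 354.0 + 351.7 + 354.1) / 17 = 352.7235
Moving ranges: 0.3, 1.2, 1.6, 2.5, 1.6, 1.7, 0.6, 0.1, 2.3, 1.0, 0.6, 0.3, 0.9, 2.0, 2.3, 2.4; M̄R̄ = 21.4000 / 16 = 1.3375
UCL = X̄ + 3·M̄R̄/d₂ = 352.7235 + 3 × 1.3375 / 1.128 = 356.2807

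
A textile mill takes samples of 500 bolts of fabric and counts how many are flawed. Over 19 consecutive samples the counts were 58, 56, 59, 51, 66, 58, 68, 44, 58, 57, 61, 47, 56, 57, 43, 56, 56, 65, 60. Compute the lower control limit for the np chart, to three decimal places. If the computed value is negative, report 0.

p̄ = Σdᵢ / (k·n) = 1076 / (19 × 500) = 0.11326
LCL = np̄ − 3·√(np̄(1−p̄)) = 56.6316 − 3 × 7.0864 = 35.3723

35.372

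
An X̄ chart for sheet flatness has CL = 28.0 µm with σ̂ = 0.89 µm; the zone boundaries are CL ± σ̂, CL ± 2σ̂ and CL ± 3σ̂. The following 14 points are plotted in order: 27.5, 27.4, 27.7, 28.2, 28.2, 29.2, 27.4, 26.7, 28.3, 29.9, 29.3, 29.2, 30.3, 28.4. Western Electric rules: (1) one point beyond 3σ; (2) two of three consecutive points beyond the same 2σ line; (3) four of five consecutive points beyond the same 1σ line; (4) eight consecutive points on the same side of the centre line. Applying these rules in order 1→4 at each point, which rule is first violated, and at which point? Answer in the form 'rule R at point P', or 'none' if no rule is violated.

Zone of each point (C = within 1σ̂, B = 1σ̂–2σ̂, A = 2σ̂–3σ̂, * = beyond 3σ̂; sign = side of CL): 1:-C, 2:-C, 3:-C, 4:+C, 5:+C, 6:+B, 7:-C, 8:-B, 9:+C, 10:+A, 11:+B, 12:+B, 13:+A, 14:+C
Rule 3 (four of five consecutive points beyond the same 1σ limit) is satisfied at point 13.

rule 3 at point 13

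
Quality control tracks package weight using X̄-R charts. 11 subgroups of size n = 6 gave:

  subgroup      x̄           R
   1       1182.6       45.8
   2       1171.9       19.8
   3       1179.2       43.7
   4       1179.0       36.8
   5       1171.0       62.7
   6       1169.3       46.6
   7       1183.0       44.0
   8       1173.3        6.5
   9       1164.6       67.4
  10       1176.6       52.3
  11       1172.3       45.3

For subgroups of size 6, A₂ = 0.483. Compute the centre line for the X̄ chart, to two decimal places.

X̄̄ = (1182.6 + 1171.9 + 1179.2 + 1179.0 + 1171.0 + 1169.3 + 1183.0 + 1173.3 + 1164.6 + 1176.6 + 1172.3) / 11 = 12922.8000 / 11 = 1174.8000
CL = X̄̄ = 1174.8000

1174.80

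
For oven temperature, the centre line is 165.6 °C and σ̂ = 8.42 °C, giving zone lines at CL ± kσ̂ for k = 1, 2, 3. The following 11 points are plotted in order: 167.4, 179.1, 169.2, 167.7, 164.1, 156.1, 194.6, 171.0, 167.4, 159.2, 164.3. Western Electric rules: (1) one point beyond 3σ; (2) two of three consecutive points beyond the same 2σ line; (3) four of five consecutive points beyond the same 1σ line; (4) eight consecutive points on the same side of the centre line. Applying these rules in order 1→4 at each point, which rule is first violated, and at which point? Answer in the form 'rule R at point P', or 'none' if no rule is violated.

Zone of each point (C = within 1σ̂, B = 1σ̂–2σ̂, A = 2σ̂–3σ̂, * = beyond 3σ̂; sign = side of CL): 1:+C, 2:+B, 3:+C, 4:+C, 5:-C, 6:-B, 7:+*, 8:+C, 9:+C, 10:-C, 11:-C
Rule 1 (one point beyond the 3σ limits) is satisfied at point 7.

rule 1 at point 7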